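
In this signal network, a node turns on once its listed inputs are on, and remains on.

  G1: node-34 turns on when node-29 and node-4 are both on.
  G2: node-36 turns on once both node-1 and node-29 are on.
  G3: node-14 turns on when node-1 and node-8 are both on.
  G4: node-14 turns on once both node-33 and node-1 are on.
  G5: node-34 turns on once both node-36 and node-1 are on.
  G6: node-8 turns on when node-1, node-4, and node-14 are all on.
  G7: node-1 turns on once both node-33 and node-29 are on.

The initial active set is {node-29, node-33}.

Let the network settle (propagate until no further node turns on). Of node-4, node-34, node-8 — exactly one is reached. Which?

node-34

node-33 and node-29 are on, so node-1 turns on (G7).
G2: node-1 and node-29 on → node-36 on.
node-36 and node-1 are on, so node-34 turns on (G5).
node-8 would need node-1, node-4, and node-14 (G6), but node-4 never turns on. No rule produces node-4, and it is not given.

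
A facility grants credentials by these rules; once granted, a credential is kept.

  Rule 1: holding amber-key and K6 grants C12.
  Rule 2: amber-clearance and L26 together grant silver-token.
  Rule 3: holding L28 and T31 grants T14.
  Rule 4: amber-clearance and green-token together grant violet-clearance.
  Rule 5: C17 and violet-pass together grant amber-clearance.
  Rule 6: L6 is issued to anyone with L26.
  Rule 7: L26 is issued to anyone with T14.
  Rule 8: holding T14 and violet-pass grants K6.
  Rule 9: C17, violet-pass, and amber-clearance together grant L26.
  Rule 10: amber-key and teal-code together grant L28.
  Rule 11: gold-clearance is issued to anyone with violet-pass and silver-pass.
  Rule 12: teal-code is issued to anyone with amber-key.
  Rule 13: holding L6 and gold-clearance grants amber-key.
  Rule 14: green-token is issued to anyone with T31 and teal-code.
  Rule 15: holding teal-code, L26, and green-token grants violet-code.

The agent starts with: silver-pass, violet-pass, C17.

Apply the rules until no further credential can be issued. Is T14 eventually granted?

No

T14 would need L28 and T31 (Rule 3), but T31 is never granted.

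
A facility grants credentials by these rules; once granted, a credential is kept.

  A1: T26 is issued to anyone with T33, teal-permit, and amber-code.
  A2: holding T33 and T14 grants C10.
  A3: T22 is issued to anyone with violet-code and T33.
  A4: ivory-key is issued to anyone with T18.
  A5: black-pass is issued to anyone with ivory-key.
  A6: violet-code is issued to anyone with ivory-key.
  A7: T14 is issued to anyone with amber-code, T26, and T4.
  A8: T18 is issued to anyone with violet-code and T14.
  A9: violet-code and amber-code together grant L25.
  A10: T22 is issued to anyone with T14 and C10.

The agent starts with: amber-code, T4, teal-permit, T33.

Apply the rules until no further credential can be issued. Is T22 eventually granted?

Holding T33, teal-permit, and amber-code grants T26 (A1).
Holding amber-code, T26, and T4 grants T14 (A7).
Holding T33 and T14 grants C10 (A2).
Holding T14 and C10 grants T22 (A10).

Yes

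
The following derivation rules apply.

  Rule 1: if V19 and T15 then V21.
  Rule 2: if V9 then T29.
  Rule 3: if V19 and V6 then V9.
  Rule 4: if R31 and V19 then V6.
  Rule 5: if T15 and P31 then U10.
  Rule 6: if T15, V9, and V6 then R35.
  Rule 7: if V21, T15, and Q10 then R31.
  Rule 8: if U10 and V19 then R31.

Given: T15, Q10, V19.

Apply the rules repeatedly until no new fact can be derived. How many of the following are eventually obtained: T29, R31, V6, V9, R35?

5

V19 and T15 hold, so V21 follows (Rule 1).
From V21, T15, and Q10, Rule 7 gives R31.
From R31 and V19, Rule 4 gives V6.
From V19 and V6, Rule 3 gives V9.
T15, V9, and V6 hold, so R35 follows (Rule 6).
V9 holds, so T29 follows (Rule 2).
T29: reached.
R31: reached.
V6: reached.
V9: reached.
R35: reached.
All 5 are reached.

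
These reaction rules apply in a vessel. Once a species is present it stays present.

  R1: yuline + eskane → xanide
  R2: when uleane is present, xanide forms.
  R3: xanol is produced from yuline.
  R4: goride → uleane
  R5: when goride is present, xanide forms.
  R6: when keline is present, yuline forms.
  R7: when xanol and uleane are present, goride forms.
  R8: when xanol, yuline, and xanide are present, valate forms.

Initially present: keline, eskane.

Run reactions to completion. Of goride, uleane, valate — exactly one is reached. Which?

keline present → yuline forms (R6).
yuline and eskane present → xanide forms (R1).
yuline present → xanol forms (R3).
xanol, yuline, and xanide present → valate forms (R8).
uleane would need goride (R4), but goride never forms. goride would need xanol and uleane (R7), but uleane never forms.

valate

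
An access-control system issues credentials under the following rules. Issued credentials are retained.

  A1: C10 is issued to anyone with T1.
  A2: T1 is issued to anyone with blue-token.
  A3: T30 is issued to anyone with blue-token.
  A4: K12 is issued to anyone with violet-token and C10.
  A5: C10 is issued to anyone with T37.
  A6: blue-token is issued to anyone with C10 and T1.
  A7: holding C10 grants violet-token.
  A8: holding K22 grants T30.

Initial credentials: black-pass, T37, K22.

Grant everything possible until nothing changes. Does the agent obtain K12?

Yes

Holding T37 grants C10 (A5).
Holding C10 grants violet-token (A7).
Holding violet-token and C10 grants K12 (A4).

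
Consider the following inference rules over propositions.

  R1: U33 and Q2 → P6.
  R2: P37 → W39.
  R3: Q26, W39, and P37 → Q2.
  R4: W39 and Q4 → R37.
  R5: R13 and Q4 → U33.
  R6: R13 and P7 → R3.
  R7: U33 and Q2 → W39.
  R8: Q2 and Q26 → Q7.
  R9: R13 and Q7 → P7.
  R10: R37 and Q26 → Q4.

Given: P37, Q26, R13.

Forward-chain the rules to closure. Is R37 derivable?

No

R37 would need W39 and Q4 (R4), but Q4 is never established.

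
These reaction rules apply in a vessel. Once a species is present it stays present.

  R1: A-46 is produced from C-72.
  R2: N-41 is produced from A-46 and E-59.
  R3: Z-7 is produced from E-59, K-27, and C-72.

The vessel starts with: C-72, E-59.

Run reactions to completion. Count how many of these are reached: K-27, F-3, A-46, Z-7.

1

C-72 present → A-46 forms (R1).
No rule produces K-27, and it is not given.
No rule produces F-3, and it is not given.
A-46: reached.
Z-7 would need E-59, K-27, and C-72 (R3), but K-27 never forms.
Reached: A-46 — 1 of the 4.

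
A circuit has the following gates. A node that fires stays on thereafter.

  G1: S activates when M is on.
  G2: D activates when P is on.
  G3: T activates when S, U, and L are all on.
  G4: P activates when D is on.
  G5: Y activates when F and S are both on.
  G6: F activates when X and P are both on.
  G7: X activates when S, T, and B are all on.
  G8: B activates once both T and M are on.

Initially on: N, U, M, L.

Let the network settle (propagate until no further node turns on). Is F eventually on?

No

F would need X and P (G6), but P never turns on.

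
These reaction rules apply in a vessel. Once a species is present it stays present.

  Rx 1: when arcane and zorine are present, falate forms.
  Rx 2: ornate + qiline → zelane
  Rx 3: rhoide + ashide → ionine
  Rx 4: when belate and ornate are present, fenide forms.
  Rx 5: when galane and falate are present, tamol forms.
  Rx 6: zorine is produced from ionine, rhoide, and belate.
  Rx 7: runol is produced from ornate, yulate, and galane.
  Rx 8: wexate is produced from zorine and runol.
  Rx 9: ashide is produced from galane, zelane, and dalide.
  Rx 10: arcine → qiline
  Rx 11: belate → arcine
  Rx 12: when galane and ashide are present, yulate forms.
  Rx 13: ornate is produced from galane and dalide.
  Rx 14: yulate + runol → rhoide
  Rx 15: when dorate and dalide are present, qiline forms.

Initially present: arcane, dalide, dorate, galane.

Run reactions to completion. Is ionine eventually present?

Yes

galane and dalide present → ornate forms (Rx 13).
dorate and dalide present → qiline forms (Rx 15).
ornate and qiline present → zelane forms (Rx 2).
galane, zelane, and dalide present → ashide forms (Rx 9).
galane and ashide present → yulate forms (Rx 12).
ornate, yulate, and galane present → runol forms (Rx 7).
yulate and runol present → rhoide forms (Rx 14).
rhoide and ashide present → ionine forms (Rx 3).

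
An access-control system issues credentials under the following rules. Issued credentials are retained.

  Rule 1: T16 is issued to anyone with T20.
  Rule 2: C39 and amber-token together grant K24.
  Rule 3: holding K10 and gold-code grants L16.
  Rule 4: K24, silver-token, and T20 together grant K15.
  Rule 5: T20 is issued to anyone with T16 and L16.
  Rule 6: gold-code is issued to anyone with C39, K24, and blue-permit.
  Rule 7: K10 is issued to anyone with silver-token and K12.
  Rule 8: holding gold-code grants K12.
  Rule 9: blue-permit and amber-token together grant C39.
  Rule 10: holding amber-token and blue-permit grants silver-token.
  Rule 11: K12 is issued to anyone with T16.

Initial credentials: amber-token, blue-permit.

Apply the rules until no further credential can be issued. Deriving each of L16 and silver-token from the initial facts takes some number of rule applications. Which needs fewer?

silver-token: Holding amber-token and blue-permit grants silver-token (Rule 10). [1 rule application]
L16: Holding amber-token and blue-permit grants silver-token (Rule 10). Holding blue-permit and amber-token grants C39 (Rule 9). Holding C39 and amber-token grants K24 (Rule 2). Holding C39, K24, and blue-permit grants gold-code (Rule 6). Holding gold-code grants K12 (Rule 8). Holding silver-token and K12 grants K10 (Rule 7). Holding K10 and gold-code grants L16 (Rule 3). [7 rule applications]
silver-token needs fewer.

silver-token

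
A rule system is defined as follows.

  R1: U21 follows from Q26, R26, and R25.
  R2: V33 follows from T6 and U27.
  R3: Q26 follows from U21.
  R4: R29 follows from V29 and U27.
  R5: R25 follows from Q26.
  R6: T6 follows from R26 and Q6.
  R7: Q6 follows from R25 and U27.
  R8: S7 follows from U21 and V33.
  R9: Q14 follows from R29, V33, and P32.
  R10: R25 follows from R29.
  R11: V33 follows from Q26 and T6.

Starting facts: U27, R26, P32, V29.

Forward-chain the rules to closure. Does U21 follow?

U21 would need Q26, R26, and R25 (R1), but Q26 is never established.

No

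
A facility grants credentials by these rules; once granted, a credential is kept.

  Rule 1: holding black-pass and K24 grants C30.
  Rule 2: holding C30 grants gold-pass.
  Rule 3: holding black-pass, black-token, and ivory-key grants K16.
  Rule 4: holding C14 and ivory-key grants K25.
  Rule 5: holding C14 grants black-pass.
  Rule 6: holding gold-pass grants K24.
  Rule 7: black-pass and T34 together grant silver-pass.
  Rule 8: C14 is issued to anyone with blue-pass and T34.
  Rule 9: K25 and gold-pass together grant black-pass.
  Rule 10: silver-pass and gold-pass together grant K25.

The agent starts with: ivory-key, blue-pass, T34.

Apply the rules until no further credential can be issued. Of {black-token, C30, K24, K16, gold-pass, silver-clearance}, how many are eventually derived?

0

No rule produces black-token, and it is not given.
C30 would need black-pass and K24 (Rule 1), but K24 is never granted.
K24 would need gold-pass (Rule 6), but gold-pass is never granted.
K16 would need black-pass, black-token, and ivory-key (Rule 3), but black-token is never granted.
gold-pass would need C30 (Rule 2), but C30 is never granted.
No rule produces silver-clearance, and it is not given.
None of the 6 are reached.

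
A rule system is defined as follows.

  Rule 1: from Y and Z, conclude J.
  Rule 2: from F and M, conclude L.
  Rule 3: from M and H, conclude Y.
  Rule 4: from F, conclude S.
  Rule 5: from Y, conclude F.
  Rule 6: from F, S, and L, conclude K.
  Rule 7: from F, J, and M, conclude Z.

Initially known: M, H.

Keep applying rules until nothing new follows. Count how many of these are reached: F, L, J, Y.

3

From M and H, Rule 3 gives Y.
From Y, Rule 5 gives F.
F and M hold, so L follows (Rule 2).
F: reached.
L: reached.
J would need Y and Z (Rule 1), but Z is never established.
Y: reached.
Reached: F, L, and Y — 3 of the 4.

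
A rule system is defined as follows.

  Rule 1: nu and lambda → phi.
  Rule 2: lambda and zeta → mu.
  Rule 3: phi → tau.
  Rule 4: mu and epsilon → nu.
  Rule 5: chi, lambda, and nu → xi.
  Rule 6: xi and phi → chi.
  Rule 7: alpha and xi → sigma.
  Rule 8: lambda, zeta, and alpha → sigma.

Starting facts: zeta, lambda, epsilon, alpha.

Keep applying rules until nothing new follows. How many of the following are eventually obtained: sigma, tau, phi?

lambda and zeta hold, so mu follows (Rule 2).
lambda, zeta, and alpha hold, so sigma follows (Rule 8).
mu and epsilon hold, so nu follows (Rule 4).
From nu and lambda, Rule 1 gives phi.
From phi, Rule 3 gives tau.
sigma: reached.
tau: reached.
phi: reached.
All 3 are reached.

3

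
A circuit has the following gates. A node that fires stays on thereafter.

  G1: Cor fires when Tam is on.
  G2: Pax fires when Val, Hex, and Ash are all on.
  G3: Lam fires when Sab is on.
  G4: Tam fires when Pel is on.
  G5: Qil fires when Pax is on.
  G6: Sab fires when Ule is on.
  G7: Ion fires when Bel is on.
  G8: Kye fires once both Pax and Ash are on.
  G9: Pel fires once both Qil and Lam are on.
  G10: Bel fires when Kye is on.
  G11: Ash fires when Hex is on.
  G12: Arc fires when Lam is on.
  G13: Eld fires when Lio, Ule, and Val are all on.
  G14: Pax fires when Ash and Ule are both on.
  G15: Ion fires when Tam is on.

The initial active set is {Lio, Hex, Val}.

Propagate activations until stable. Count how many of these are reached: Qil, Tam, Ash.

G11: Hex on → Ash on.
Val, Hex, and Ash are on, so Pax fires (G2).
G5: Pax on → Qil on.
Qil: reached.
Tam would need Pel (G4), but Pel never turns on.
Ash: reached.
Reached: Qil and Ash — 2 of the 3.

2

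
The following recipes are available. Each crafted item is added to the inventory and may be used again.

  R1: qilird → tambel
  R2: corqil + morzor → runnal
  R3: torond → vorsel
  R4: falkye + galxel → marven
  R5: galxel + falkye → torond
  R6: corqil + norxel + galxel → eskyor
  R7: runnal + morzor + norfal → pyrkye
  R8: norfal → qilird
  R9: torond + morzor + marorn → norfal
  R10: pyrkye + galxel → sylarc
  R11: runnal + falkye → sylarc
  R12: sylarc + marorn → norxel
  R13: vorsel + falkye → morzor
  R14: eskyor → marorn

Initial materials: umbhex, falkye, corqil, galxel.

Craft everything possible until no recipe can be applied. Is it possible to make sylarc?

galxel + falkye → torond (R5).
Using R3, torond makes vorsel.
vorsel + falkye → morzor (R13).
Using R2, corqil and morzor make runnal.
Using R11, runnal and falkye make sylarc.

Yes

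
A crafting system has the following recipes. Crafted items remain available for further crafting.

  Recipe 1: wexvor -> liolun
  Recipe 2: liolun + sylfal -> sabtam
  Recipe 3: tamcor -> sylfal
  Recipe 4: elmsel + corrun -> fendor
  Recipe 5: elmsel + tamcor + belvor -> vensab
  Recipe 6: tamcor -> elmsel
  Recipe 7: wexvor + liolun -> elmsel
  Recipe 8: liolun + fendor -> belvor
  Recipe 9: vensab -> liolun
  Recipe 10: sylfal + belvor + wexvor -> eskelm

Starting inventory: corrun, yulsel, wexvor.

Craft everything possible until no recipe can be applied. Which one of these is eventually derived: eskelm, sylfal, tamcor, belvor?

belvor

wexvor -> liolun (Recipe 1).
Using Recipe 7, wexvor and liolun make elmsel.
Using Recipe 4, elmsel and corrun make fendor.
Using Recipe 8, liolun and fendor make belvor.
eskelm would need sylfal, belvor, and wexvor (Recipe 10), but sylfal is never obtained. sylfal would need tamcor (Recipe 3), but tamcor is never obtained. No rule produces tamcor, and it is not given.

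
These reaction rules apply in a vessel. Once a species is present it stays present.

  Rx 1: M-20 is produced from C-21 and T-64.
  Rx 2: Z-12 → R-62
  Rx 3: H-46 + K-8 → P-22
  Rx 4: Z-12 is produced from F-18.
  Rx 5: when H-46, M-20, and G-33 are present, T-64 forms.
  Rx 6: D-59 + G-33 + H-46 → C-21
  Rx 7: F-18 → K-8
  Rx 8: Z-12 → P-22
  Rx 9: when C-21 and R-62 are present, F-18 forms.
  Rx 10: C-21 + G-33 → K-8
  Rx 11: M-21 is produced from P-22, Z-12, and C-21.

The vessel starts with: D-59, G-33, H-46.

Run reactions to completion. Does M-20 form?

M-20 would need C-21 and T-64 (Rx 1), but T-64 never forms.

No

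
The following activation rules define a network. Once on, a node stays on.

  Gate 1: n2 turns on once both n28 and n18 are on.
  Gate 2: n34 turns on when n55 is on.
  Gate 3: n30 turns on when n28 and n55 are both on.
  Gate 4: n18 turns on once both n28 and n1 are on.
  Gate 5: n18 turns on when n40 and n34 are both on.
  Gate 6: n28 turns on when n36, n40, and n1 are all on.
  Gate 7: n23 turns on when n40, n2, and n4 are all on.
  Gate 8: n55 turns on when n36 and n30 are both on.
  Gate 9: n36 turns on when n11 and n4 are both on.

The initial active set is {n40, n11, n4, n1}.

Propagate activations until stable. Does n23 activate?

Yes

n11 and n4 are on, so n36 turns on (Gate 9).
Gate 6: n36, n40, and n1 on → n28 on.
Gate 4: n28 and n1 on → n18 on.
n28 and n18 are on, so n2 turns on (Gate 1).
Gate 7: n40, n2, and n4 on → n23 on.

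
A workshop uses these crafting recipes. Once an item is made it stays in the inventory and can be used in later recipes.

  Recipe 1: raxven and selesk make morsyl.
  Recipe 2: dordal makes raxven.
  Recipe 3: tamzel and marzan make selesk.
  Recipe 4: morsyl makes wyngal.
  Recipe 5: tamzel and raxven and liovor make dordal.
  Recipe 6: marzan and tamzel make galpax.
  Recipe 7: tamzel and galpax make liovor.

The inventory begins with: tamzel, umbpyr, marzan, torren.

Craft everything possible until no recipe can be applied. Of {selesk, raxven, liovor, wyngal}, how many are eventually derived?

2

marzan and tamzel → galpax (Recipe 6).
tamzel and marzan → selesk (Recipe 3).
tamzel and galpax → liovor (Recipe 7).
selesk: reached.
raxven would need dordal (Recipe 2), but dordal is never obtained.
liovor: reached.
wyngal would need morsyl (Recipe 4), but morsyl is never obtained.
Reached: selesk and liovor — 2 of the 4.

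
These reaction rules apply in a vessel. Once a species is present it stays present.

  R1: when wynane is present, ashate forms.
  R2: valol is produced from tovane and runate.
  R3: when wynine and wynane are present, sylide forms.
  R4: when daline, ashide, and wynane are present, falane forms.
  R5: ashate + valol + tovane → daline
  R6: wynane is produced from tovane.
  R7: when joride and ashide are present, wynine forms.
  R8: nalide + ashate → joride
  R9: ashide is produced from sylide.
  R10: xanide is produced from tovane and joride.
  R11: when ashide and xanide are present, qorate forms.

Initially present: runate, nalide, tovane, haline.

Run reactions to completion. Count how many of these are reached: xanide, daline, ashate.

3

tovane and runate present → valol forms (R2).
tovane present → wynane forms (R6).
wynane present → ashate forms (R1).
ashate, valol, and tovane present → daline forms (R5).
nalide and ashate present → joride forms (R8).
tovane and joride present → xanide forms (R10).
xanide: reached.
daline: reached.
ashate: reached.
All 3 are reached.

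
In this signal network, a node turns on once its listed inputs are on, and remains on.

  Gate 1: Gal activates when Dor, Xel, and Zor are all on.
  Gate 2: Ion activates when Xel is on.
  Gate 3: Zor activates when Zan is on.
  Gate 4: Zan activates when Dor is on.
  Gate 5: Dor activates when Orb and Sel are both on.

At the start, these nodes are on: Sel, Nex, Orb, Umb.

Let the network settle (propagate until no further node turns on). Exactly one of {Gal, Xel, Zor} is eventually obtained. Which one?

Gate 5: Orb and Sel on → Dor on.
Dor is on, so Zan activates (Gate 4).
Zan is on, so Zor activates (Gate 3).
Gal would need Dor, Xel, and Zor (Gate 1), but Xel never turns on. No rule produces Xel, and it is not given.

Zor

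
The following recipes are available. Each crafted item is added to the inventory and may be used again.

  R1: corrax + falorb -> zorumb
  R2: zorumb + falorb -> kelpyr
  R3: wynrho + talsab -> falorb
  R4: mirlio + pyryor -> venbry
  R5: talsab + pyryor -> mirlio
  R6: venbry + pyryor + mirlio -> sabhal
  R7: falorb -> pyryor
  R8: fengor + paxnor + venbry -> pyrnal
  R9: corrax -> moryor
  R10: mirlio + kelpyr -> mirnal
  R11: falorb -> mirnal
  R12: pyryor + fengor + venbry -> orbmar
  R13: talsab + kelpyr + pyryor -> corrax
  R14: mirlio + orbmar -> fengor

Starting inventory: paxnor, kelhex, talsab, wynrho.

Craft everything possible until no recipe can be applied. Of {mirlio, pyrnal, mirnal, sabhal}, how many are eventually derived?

3

Using R3, wynrho and talsab make falorb.
falorb -> pyryor (R7).
Using R11, falorb makes mirnal.
Using R5, talsab and pyryor make mirlio.
mirlio + pyryor -> venbry (R4).
Using R6, venbry, pyryor, and mirlio make sabhal.
mirlio: reached.
pyrnal would need fengor, paxnor, and venbry (R8), but fengor is never obtained.
mirnal: reached.
sabhal: reached.
Reached: mirlio, mirnal, and sabhal — 3 of the 4.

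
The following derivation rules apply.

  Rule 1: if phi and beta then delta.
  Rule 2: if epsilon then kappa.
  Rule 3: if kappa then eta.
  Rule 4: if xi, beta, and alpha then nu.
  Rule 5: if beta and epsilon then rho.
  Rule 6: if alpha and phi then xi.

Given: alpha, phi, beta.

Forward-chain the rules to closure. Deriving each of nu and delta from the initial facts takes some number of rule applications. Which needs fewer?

delta: phi and beta hold, so delta follows (Rule 1). [1 rule application]
nu: From alpha and phi, Rule 6 gives xi. xi, beta, and alpha hold, so nu follows (Rule 4). [2 rule applications]
delta needs fewer.

delta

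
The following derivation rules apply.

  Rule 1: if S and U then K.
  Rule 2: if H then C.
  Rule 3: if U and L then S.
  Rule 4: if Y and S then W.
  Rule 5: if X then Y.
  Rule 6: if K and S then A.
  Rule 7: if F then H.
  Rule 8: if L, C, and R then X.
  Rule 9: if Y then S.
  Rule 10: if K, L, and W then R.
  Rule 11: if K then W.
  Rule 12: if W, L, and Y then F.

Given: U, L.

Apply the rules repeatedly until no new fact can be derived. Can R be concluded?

U and L hold, so S follows (Rule 3).
From S and U, Rule 1 gives K.
From K, Rule 11 gives W.
K, L, and W hold, so R follows (Rule 10).

Yes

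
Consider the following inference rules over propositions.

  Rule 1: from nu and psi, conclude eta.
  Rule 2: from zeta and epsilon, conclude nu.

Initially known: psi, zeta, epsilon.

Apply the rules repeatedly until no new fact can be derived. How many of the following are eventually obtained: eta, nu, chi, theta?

2

zeta and epsilon hold, so nu follows (Rule 2).
From nu and psi, Rule 1 gives eta.
eta: reached.
nu: reached.
No rule produces chi, and it is not given.
No rule produces theta, and it is not given.
Reached: eta and nu — 2 of the 4.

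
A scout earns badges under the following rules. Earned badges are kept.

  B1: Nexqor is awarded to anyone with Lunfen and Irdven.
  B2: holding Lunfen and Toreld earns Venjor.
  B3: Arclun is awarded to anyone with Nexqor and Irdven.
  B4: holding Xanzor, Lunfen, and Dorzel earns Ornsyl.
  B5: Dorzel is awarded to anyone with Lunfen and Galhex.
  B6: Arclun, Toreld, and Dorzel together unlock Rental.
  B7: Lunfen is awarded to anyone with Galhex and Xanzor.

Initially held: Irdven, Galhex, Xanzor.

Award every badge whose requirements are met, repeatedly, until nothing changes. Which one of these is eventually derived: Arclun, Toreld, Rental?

With Galhex and Xanzor, Lunfen is earned (B7).
With Lunfen and Irdven, Nexqor is earned (B1).
With Nexqor and Irdven, Arclun is earned (B3).
No rule produces Toreld, and it is not given. Rental would need Arclun, Toreld, and Dorzel (B6), but Toreld is never earned.

Arclun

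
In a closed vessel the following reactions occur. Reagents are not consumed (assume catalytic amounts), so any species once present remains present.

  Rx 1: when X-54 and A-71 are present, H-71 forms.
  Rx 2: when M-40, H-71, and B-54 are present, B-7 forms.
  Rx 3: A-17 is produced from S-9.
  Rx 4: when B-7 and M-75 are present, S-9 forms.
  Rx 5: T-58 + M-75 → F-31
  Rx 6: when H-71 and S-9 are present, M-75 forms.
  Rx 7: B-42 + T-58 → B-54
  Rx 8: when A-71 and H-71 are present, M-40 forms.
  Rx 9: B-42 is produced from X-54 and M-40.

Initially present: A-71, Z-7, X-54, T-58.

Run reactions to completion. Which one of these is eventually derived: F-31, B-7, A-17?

B-7

X-54 and A-71 present → H-71 forms (Rx 1).
A-71 and H-71 present → M-40 forms (Rx 8).
X-54 and M-40 present → B-42 forms (Rx 9).
B-42 and T-58 present → B-54 forms (Rx 7).
M-40, H-71, and B-54 present → B-7 forms (Rx 2).
F-31 would need T-58 and M-75 (Rx 5), but M-75 never forms. A-17 would need S-9 (Rx 3), but S-9 never forms.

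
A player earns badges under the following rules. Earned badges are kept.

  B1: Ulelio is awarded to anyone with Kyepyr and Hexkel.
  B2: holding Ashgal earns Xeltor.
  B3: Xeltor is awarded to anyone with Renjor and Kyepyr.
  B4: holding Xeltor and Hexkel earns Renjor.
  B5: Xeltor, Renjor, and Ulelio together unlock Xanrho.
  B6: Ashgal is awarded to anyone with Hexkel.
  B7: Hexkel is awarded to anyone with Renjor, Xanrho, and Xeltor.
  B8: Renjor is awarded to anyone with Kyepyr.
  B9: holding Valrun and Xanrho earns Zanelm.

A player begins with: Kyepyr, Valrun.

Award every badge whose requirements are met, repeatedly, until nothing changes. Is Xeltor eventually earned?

Yes

With Kyepyr, Renjor is earned (B8).
With Renjor and Kyepyr, Xeltor is earned (B3).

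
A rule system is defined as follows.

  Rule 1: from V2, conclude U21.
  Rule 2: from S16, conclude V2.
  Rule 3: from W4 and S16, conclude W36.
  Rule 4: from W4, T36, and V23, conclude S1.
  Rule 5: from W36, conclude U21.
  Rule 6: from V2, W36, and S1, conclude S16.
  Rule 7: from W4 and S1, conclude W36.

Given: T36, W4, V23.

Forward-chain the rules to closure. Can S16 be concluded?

No

S16 would need V2, W36, and S1 (Rule 6), but V2 is never established.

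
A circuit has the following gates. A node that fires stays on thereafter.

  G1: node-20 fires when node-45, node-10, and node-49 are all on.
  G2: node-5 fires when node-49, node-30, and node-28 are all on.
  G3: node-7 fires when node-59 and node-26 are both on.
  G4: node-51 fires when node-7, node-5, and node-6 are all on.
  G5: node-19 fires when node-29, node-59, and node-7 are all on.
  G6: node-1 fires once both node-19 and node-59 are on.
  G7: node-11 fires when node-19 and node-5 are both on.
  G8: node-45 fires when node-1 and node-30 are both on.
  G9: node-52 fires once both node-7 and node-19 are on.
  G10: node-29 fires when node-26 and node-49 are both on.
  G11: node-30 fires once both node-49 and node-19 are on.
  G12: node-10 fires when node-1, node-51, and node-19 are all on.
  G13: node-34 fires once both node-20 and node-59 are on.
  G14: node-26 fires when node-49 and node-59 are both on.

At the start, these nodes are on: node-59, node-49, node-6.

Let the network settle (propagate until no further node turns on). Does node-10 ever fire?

No

node-10 would need node-1, node-51, and node-19 (G12), but node-51 never turns on.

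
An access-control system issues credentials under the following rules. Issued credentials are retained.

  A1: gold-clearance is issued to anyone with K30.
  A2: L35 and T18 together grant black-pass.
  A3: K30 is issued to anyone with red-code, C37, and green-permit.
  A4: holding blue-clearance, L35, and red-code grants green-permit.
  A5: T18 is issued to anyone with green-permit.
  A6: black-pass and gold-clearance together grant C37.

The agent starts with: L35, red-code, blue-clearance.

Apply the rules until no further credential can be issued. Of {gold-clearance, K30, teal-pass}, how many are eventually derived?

0

gold-clearance would need K30 (A1), but K30 is never granted.
K30 would need red-code, C37, and green-permit (A3), but C37 is never granted.
No rule produces teal-pass, and it is not given.
None of the 3 are reached.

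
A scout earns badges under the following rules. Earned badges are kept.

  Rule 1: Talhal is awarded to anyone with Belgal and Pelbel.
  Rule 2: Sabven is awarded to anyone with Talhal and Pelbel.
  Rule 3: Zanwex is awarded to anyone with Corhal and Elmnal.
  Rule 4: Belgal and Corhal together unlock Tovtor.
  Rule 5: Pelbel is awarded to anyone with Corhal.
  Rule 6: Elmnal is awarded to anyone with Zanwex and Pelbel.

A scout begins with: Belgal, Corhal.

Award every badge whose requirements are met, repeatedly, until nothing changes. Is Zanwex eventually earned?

Zanwex would need Corhal and Elmnal (Rule 3), but Elmnal is never earned.

No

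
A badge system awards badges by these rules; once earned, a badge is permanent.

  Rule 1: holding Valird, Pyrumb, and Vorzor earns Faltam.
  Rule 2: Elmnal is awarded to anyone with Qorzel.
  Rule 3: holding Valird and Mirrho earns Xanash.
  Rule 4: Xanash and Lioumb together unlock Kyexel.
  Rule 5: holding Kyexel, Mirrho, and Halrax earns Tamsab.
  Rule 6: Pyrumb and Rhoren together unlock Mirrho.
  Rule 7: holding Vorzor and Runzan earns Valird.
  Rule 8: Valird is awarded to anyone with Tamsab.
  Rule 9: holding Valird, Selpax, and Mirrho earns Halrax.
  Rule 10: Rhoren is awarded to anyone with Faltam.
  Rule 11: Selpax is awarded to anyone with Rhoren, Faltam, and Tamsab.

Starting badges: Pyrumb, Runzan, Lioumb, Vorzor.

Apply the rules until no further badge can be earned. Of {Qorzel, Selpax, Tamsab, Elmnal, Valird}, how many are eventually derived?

1

With Vorzor and Runzan, Valird is earned (Rule 7).
No rule produces Qorzel, and it is not given.
Selpax would need Rhoren, Faltam, and Tamsab (Rule 11), but Tamsab is never earned.
Tamsab would need Kyexel, Mirrho, and Halrax (Rule 5), but Halrax is never earned.
Elmnal would need Qorzel (Rule 2), but Qorzel is never earned.
Valird: reached.
Reached: Valird — 1 of the 5.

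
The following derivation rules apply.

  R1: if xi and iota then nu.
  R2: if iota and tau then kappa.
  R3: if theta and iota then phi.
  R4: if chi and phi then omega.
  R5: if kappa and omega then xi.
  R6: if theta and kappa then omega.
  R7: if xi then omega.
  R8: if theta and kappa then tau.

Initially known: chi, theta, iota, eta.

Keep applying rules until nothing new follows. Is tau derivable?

No

tau would need theta and kappa (R8), but kappa is never established.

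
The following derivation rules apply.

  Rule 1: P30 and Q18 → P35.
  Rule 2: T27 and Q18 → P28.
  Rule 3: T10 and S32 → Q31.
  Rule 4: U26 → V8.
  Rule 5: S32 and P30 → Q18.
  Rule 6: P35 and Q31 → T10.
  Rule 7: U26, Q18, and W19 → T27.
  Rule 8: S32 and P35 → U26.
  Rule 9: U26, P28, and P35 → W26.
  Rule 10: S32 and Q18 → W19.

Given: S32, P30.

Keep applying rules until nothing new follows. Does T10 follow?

No

T10 would need P35 and Q31 (Rule 6), but Q31 is never established.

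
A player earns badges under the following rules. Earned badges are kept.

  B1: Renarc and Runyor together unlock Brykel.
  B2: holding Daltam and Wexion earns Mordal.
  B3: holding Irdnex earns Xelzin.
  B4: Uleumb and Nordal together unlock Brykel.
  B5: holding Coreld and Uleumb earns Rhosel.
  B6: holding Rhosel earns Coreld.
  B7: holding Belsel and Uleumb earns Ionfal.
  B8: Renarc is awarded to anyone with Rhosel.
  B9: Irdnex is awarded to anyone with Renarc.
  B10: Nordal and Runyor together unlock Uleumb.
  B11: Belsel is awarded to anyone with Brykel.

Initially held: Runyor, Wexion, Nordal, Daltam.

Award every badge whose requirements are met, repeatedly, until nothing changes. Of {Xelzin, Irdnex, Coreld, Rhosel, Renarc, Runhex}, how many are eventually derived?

0

Xelzin would need Irdnex (B3), but Irdnex is never earned.
Irdnex would need Renarc (B9), but Renarc is never earned.
Coreld would need Rhosel (B6), but Rhosel is never earned.
Rhosel would need Coreld and Uleumb (B5), but Coreld is never earned.
Renarc would need Rhosel (B8), but Rhosel is never earned.
No rule produces Runhex, and it is not given.
None of the 6 are reached.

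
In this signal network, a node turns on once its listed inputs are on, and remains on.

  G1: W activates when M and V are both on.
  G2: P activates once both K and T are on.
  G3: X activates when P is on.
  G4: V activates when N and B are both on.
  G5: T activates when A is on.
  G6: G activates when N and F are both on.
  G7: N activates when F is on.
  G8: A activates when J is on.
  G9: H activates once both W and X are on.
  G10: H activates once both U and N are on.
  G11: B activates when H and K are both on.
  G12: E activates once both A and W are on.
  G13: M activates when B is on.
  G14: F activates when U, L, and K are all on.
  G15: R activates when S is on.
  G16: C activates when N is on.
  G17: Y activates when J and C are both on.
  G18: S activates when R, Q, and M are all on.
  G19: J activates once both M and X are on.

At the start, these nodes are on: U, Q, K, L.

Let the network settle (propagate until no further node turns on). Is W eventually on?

Yes

U, L, and K are on, so F activates (G14).
G7: F on → N on.
G10: U and N on → H on.
H and K are on, so B activates (G11).
G13: B on → M on.
N and B are on, so V activates (G4).
G1: M and V on → W on.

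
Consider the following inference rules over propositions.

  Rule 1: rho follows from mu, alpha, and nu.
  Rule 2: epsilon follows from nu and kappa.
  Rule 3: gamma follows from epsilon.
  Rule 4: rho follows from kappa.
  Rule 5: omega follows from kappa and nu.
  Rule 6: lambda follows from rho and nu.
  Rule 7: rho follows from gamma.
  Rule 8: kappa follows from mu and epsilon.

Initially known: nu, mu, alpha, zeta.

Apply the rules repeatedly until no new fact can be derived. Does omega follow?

omega would need kappa and nu (Rule 5), but kappa is never established.

No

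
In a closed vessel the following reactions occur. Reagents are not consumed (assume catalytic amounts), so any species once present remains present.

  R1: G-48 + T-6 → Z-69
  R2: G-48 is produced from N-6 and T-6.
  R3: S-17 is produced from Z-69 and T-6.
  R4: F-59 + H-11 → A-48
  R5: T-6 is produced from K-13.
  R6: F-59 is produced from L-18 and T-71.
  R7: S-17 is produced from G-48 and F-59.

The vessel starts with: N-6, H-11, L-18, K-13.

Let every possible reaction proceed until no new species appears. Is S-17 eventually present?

Yes

K-13 present → T-6 forms (R5).
N-6 and T-6 present → G-48 forms (R2).
G-48 and T-6 present → Z-69 forms (R1).
Z-69 and T-6 present → S-17 forms (R3).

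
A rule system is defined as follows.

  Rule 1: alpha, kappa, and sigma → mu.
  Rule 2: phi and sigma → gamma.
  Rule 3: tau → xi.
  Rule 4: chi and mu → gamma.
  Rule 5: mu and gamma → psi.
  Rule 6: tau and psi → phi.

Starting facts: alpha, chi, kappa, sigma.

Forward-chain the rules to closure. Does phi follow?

phi would need tau and psi (Rule 6), but tau is never established.

No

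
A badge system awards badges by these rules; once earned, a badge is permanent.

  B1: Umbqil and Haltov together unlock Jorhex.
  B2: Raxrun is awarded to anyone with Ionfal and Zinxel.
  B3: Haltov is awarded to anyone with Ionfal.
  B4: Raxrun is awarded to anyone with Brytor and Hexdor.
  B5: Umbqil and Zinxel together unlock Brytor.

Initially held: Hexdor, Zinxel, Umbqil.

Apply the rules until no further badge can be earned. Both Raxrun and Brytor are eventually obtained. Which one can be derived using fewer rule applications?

Brytor: With Umbqil and Zinxel, Brytor is earned (B5). [1 rule application]
Raxrun: With Umbqil and Zinxel, Brytor is earned (B5). With Brytor and Hexdor, Raxrun is earned (B4). [2 rule applications]
Brytor needs fewer.

Brytor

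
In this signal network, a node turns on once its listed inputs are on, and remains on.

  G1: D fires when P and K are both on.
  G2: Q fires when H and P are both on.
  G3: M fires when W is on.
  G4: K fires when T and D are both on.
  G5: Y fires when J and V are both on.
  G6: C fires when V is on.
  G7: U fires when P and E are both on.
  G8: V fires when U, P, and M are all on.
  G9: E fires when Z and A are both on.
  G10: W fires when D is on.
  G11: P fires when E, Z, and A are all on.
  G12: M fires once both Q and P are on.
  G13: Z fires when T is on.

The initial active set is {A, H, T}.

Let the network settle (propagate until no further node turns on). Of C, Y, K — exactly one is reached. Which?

T is on, so Z fires (G13).
Z and A are on, so E fires (G9).
G11: E, Z, and A on → P on.
H and P are on, so Q fires (G2).
P and E are on, so U fires (G7).
Q and P are on, so M fires (G12).
G8: U, P, and M on → V on.
V is on, so C fires (G6).
K would need T and D (G4), but D never turns on. Y would need J and V (G5), but J never turns on.

C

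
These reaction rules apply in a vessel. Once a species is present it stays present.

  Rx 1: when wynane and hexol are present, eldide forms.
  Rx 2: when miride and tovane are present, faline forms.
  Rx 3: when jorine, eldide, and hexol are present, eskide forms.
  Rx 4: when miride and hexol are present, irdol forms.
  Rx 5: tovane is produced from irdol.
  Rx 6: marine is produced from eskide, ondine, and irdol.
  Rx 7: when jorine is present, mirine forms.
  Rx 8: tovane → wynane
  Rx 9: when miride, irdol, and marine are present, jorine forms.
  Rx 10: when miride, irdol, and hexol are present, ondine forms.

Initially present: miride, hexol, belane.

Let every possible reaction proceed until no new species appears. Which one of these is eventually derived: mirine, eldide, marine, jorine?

eldide

miride and hexol present → irdol forms (Rx 4).
irdol present → tovane forms (Rx 5).
tovane present → wynane forms (Rx 8).
wynane and hexol present → eldide forms (Rx 1).
jorine would need miride, irdol, and marine (Rx 9), but marine never forms. mirine would need jorine (Rx 7), but jorine never forms. marine would need eskide, ondine, and irdol (Rx 6), but eskide never forms.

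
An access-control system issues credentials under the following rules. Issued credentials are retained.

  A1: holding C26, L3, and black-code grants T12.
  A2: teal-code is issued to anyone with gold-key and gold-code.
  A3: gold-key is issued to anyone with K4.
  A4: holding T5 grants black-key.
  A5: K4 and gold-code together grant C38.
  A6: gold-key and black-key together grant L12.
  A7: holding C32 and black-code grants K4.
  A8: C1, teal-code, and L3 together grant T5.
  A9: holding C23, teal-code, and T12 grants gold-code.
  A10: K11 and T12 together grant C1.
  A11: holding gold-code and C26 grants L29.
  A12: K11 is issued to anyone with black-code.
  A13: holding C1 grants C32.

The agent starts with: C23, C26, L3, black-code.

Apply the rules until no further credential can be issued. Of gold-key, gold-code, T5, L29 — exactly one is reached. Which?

Holding black-code grants K11 (A12).
Holding C26, L3, and black-code grants T12 (A1).
Holding K11 and T12 grants C1 (A10).
Holding C1 grants C32 (A13).
Holding C32 and black-code grants K4 (A7).
Holding K4 grants gold-key (A3).
T5 would need C1, teal-code, and L3 (A8), but teal-code is never granted. gold-code would need C23, teal-code, and T12 (A9), but teal-code is never granted. L29 would need gold-code and C26 (A11), but gold-code is never granted.

gold-key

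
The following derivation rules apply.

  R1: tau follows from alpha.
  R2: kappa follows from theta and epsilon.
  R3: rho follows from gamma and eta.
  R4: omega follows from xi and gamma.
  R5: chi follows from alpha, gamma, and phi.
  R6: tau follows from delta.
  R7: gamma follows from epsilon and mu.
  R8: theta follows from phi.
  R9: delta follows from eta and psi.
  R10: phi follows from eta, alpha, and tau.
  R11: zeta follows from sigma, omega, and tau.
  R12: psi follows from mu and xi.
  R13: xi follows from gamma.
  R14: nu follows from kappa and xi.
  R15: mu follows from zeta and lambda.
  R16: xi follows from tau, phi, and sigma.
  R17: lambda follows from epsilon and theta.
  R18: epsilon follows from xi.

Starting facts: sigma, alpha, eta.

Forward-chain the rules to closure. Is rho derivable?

No

rho would need gamma and eta (R3), but gamma is never established.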